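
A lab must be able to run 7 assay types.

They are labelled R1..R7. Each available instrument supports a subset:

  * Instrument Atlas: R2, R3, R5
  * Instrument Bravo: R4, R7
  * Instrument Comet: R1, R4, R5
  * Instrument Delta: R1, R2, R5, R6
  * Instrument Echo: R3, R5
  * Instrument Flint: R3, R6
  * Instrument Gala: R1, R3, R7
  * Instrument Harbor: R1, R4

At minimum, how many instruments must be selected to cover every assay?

Take {Bravo, Delta, Echo}. Their union is {R1, R2, R3, R4, R5, R6, R7}, which is all 7 assays.
No 2 of the 8 instruments cover everything (all 28 combinations miss at least one assay), so 3 is optimal.

3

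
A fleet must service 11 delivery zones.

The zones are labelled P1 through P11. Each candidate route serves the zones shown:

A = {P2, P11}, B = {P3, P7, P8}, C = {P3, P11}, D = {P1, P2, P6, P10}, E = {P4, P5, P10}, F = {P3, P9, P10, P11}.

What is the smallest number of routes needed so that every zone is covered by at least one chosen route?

4

Take {B, D, E, F}. Their union is {P1, P2, P3, P4, P5, P6, P7, P8, P9, P10, P11}, which is all 11 zones.
Only D contains P1, so D is forced; the remaining 7 zones need at least 3 more routes (each remaining route adds at most 3) — so at least 4 routes are needed, and 4 is optimal.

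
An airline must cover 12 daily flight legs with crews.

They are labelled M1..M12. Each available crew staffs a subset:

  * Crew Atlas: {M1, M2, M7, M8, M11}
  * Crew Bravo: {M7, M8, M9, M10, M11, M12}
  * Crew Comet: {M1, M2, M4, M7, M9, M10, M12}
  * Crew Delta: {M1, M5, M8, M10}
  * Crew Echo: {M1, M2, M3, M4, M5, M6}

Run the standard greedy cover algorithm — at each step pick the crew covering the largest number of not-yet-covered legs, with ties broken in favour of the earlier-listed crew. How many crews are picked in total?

Greedy: pick Comet (covers 7 new) → pick Echo (covers 3 new) → pick Atlas (covers 2 new). Total picks: 3.
(The true minimum cover uses only 2 crews, so greedy is not optimal here.)

3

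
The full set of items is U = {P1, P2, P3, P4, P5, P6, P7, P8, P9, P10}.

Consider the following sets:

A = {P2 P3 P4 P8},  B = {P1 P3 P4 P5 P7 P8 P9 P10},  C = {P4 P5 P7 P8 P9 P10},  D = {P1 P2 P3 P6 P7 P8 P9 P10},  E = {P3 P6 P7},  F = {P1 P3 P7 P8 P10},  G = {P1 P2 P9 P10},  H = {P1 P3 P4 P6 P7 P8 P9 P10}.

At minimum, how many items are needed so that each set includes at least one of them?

Take T = {P3, P10}. Each listed set contains at least one of these, so T is a hitting set of size 2.
The sets E, G are pairwise disjoint, so any hitting set needs a separate item for each — at least 2. Hence 2 is optimal.

2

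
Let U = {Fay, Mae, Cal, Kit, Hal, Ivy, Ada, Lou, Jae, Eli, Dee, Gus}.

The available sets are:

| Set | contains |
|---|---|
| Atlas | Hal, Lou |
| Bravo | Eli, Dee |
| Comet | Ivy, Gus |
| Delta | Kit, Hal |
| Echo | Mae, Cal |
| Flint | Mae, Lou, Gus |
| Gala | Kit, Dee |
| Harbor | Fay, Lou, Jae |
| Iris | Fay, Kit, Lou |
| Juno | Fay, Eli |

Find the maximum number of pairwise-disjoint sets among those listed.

5

Atlas, Comet, Echo, Gala, Juno are pairwise disjoint (Atlas={Hal,Lou}; Comet={Ivy,Gus}; Echo={Mae,Cal}; Gala={Kit,Dee}; Juno={Fay,Eli}).
Every remaining set overlaps one of these, and no 6 of the listed sets are pairwise disjoint, so 5 is the maximum.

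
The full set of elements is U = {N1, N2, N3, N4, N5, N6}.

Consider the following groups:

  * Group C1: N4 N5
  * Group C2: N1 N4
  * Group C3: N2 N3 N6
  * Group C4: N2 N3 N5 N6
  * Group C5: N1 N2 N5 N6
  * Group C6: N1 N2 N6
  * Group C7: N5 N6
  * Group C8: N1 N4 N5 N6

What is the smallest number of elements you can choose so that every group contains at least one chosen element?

The 2 elements {N4, N6} hit every group.
The groups C1, C3 are pairwise disjoint, so any hitting set needs a separate element for each — at least 2. Hence 2 is optimal.

2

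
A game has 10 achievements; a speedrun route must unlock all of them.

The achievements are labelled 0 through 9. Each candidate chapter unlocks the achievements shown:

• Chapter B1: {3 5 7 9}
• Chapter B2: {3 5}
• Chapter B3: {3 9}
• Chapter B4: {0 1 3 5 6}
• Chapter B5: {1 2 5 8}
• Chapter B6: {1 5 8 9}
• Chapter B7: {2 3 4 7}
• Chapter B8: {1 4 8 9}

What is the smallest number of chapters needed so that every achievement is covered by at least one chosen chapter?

B4 and B7 and B8 together: B4 ∪ B7 ∪ B8 = {0, 1, 2, 3, 4, 5, 6, 7, 8, 9} — every achievement is covered.
Only B4 contains 0, so B4 is forced; the remaining 5 achievements need at least 2 more chapters (each remaining chapter adds at most 3) — so at least 3 chapters are needed, and 3 is optimal.

3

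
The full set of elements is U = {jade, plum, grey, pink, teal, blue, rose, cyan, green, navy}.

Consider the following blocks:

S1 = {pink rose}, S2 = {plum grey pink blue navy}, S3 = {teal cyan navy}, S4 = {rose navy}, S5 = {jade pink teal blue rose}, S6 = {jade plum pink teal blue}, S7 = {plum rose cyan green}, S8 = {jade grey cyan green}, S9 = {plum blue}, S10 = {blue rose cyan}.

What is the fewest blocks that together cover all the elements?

3

S2 and S6 and S7 together: S2 ∪ S6 ∪ S7 = {jade, plum, grey, pink, teal, blue, rose, cyan, green, navy} — every element is covered.
No 2 of the 10 blocks cover everything (all 45 combinations miss at least one element), so 3 is optimal.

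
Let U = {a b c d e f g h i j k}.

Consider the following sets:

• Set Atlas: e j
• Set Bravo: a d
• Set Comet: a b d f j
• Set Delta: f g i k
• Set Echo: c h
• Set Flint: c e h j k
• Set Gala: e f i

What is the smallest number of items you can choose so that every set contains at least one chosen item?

4

T = {a, e, f, h} meets every set (each contains at least one member of T), and |T| = 4.
The sets Atlas, Bravo, Delta, Echo are pairwise disjoint, so any hitting set needs a separate item for each — at least 4. Hence 4 is optimal.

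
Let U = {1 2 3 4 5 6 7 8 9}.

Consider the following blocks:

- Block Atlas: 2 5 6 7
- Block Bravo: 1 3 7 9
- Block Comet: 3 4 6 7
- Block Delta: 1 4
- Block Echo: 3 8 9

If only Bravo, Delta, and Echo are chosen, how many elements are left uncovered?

Union of Bravo, Delta, Echo = {1, 3, 4, 7, 8, 9}.
Not covered: 2, 5, 6 — 3 elements.

3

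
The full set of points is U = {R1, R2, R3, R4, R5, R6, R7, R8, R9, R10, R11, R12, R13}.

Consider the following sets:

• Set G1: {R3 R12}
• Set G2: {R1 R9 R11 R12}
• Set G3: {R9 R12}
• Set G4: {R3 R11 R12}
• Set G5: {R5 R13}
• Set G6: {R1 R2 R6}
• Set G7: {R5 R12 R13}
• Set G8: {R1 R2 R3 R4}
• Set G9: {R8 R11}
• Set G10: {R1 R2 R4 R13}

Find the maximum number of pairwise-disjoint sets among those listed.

4

G1, G5, G6, G9 are pairwise disjoint (G1={R3,R12}; G5={R5,R13}; G6={R1,R2,R6}; G9={R8,R11}).
Every remaining set overlaps one of these, and no 5 of the listed sets are pairwise disjoint, so 4 is the maximum.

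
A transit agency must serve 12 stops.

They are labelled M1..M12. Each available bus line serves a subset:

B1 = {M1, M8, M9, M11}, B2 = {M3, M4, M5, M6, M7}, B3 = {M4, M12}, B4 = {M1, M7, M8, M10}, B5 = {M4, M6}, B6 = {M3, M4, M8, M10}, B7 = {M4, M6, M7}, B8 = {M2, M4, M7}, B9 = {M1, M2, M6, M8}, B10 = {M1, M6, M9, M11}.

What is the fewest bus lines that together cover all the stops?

Take {B1, B2, B3, B6, B9}. Their union is {M1, M2, M3, M4, M5, M6, M7, M8, M9, M10, M11, M12}, which is all 12 stops.
No 4 of the 10 bus lines cover everything (all 210 combinations miss at least one stop), so 5 is optimal.

5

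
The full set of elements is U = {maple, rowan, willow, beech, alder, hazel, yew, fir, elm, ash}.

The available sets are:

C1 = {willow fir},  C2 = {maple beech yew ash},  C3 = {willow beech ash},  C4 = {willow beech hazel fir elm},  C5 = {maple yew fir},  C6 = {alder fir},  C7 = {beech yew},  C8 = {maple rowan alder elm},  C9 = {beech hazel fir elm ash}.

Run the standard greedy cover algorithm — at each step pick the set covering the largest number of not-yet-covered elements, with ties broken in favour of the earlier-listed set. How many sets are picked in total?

Greedy: pick C4 (covers 5 new) → pick C2 (covers 3 new) → pick C8 (covers 2 new). Total picks: 3.

3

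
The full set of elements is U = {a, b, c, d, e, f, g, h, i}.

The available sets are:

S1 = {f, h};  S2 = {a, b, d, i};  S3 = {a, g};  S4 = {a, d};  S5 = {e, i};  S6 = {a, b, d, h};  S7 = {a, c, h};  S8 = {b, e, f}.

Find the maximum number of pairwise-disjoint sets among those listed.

S1, S4, S5 are pairwise disjoint (S1={f,h}; S4={a,d}; S5={e,i}).
Every remaining set overlaps one of these, and no 4 of the listed sets are pairwise disjoint, so 3 is the maximum.

3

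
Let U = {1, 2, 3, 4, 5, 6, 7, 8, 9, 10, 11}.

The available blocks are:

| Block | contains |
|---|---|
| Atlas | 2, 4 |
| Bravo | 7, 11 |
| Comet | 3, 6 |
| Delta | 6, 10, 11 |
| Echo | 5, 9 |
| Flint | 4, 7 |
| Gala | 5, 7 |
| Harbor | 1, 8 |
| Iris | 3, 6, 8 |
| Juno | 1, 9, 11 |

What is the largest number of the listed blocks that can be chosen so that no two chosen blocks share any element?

Atlas, Bravo, Comet, Echo, Harbor are pairwise disjoint (Atlas={2,4}; Bravo={7,11}; Comet={3,6}; Echo={5,9}; Harbor={1,8}).
Every remaining block overlaps one of these, and no 6 of the listed blocks are pairwise disjoint, so 5 is the maximum.

5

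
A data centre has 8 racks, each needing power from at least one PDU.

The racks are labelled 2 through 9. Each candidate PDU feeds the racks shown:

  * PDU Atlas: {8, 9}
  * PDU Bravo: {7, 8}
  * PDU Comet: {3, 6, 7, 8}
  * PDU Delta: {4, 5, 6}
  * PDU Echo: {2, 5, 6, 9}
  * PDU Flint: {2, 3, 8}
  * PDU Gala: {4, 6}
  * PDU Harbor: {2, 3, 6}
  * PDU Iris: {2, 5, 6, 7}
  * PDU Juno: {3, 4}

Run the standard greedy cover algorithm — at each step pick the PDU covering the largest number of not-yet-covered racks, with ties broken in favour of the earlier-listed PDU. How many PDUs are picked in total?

Greedy: pick Comet (covers 4 new) → pick Echo (covers 3 new) → pick Delta (covers 1 new). Total picks: 3.

3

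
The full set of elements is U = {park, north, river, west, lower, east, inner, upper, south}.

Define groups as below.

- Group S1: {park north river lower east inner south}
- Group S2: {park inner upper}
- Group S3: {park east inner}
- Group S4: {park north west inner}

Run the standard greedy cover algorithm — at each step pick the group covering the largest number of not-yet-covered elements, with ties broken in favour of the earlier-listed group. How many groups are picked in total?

Greedy: pick S1 (covers 7 new) → pick S2 (covers 1 new) → pick S4 (covers 1 new). Total picks: 3.

3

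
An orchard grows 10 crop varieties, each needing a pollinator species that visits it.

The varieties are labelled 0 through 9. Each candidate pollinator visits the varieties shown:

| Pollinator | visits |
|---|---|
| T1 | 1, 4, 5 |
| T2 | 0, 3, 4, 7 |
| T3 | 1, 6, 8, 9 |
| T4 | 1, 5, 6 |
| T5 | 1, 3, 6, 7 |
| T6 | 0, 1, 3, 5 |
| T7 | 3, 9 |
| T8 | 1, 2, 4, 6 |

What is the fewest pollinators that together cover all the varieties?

Take {T2, T3, T6, T8}. Their union is {0, 1, 2, 3, 4, 5, 6, 7, 8, 9}, which is all 10 varieties.
No 3 of the 8 pollinators cover everything (all 56 combinations miss at least one variety), so 4 is optimal.

4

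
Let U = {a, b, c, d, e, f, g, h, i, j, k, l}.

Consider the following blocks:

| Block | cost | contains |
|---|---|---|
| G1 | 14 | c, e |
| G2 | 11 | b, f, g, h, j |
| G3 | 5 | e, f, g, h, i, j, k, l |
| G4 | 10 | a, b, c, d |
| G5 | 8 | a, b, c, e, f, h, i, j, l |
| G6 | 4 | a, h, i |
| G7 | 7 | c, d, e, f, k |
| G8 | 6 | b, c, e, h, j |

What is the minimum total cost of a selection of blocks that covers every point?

G3, G4 together cover every point (G3 ∪ G4 = {a, b, c, d, e, f, g, h, i, j, k, l}); total cost 5 + 10 = 15.
No covering selection has total cost below 15.

15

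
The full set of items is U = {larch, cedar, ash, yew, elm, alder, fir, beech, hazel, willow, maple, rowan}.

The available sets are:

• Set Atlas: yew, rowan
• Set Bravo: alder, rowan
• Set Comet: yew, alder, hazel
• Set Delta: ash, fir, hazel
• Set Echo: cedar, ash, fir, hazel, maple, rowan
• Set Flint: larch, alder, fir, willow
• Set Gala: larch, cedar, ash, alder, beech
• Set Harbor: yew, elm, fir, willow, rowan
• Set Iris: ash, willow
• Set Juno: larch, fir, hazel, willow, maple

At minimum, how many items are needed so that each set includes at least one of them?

4

The 4 items {ash, yew, alder, maple} hit every set.
No choice of 3 items meets every set, so 4 is the minimum.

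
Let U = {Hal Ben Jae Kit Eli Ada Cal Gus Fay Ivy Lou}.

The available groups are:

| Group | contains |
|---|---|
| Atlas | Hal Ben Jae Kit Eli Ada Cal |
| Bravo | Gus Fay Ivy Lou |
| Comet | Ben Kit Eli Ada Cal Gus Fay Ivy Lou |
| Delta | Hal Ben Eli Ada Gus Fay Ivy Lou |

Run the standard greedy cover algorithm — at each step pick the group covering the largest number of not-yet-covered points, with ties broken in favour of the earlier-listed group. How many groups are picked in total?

2

Greedy: pick Comet (covers 9 new) → pick Atlas (covers 2 new). Total picks: 2.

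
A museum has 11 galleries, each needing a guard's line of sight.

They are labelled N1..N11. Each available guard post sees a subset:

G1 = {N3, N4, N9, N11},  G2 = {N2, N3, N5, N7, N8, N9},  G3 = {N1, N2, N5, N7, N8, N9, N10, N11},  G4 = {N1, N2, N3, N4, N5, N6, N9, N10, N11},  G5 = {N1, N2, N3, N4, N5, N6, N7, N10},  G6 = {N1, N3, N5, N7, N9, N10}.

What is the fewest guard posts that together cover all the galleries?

2

G3 and G4 together: G3 ∪ G4 = {N1, N2, N3, N4, N5, N6, N7, N8, N9, N10, N11} — every gallery is covered.
No single guard post has all 11 galleries (the largest, G4, has 9), so 2 is optimal.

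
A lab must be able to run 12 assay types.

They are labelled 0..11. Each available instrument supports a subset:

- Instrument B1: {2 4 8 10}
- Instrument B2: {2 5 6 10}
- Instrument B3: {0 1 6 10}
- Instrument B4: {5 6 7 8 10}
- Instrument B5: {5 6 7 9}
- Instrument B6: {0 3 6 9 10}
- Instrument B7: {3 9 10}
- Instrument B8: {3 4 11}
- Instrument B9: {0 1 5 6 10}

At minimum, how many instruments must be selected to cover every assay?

4

B1 and B5 and B8 and B9 together: B1 ∪ B5 ∪ B8 ∪ B9 = {0, 1, 2, 3, 4, 5, 6, 7, 8, 9, 10, 11} — every assay is covered.
No 3 of the 9 instruments cover everything (all 84 combinations miss at least one assay), so 4 is optimal.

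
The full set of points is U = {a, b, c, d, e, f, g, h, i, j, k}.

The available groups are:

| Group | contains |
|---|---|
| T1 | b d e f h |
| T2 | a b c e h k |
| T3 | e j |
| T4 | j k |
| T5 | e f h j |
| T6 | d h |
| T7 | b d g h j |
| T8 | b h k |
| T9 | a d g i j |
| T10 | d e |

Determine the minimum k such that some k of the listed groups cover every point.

3

T2, T5, and T9 cover everything between them: the union {a, b, c, d, e, f, g, h, i, j, k} is all of U.
Only T2 contains c, so T2 is forced; the remaining 5 points need at least 2 more groups (each remaining group adds at most 4) — so at least 3 groups are needed, and 3 is optimal.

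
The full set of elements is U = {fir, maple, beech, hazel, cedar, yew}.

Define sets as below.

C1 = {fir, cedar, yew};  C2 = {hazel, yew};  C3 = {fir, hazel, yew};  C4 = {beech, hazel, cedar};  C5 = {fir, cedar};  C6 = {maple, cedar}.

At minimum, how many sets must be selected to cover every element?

3

Take {C1, C4, C6}. Their union is {fir, maple, beech, hazel, cedar, yew}, which is all 6 elements.
Only C6 contains maple, so C6 is forced; the remaining 4 elements need at least 2 more sets (each remaining set adds at most 3) — so at least 3 sets are needed, and 3 is optimal.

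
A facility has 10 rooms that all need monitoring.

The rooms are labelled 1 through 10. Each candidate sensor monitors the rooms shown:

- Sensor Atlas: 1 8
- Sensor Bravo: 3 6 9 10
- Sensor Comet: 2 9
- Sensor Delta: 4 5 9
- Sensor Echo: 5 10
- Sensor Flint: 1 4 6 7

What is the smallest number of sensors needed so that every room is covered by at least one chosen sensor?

5

Take {Atlas, Bravo, Comet, Echo, Flint}. Their union is {1, 2, 3, 4, 5, 6, 7, 8, 9, 10}, which is all 10 rooms.
No 4 of the 6 sensors cover everything (all 15 combinations miss at least one room), so 5 is optimal.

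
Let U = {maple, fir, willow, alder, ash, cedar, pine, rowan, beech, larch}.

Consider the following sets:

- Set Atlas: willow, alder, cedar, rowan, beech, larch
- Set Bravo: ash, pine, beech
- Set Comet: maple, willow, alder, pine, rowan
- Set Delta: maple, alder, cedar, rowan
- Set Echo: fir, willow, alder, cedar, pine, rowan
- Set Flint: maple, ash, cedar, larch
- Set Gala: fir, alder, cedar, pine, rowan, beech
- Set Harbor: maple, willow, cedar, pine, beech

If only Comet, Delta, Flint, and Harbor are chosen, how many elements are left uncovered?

1

Union of Comet, Delta, Flint, Harbor = {maple, willow, alder, ash, cedar, pine, rowan, beech, larch}.
Not covered: fir — 1 element.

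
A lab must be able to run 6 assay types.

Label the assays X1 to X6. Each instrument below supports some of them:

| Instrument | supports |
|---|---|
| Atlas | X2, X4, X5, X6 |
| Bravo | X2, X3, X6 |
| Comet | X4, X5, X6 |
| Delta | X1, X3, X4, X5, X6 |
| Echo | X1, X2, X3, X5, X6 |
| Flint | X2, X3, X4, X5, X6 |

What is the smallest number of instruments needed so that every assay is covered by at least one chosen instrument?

2

Take {Atlas, Echo}. Their union is {X1, X2, X3, X4, X5, X6}, which is all 6 assays.
No single instrument has all 6 assays (the largest, Delta, has 5), so 2 is optimal.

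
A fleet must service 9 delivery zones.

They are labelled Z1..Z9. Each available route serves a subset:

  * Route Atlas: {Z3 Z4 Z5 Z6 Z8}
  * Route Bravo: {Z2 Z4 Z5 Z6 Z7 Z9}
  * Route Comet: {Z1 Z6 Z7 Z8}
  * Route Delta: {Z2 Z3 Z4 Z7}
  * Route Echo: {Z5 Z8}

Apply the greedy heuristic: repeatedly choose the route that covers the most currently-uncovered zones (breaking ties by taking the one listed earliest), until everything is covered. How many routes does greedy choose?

3

Greedy: pick Bravo (covers 6 new) → pick Atlas (covers 2 new) → pick Comet (covers 1 new). Total picks: 3.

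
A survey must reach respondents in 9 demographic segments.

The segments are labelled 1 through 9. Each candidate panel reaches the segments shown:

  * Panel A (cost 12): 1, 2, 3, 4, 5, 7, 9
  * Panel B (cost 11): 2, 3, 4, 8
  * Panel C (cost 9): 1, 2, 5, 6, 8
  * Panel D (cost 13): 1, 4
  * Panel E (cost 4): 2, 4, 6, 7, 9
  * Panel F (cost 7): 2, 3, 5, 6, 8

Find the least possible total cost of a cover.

19

A, F together cover every segment (A ∪ F = {1, 2, 3, 4, 5, 6, 7, 8, 9}); total cost 12 + 7 = 19.
The greedy pick E, F, C costs 20; no covering selection beats 19.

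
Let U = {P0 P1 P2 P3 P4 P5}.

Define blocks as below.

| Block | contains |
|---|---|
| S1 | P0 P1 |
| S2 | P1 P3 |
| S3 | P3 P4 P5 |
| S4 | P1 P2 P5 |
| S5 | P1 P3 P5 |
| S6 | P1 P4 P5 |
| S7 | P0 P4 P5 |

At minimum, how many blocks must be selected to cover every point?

S2 and S4 and S7 together: S2 ∪ S4 ∪ S7 = {P0, P1, P2, P3, P4, P5} — every point is covered.
Only S4 contains P2, so S4 is forced; the remaining 3 points need at least 2 more blocks (each remaining block adds at most 2) — so at least 3 blocks are needed, and 3 is optimal.

3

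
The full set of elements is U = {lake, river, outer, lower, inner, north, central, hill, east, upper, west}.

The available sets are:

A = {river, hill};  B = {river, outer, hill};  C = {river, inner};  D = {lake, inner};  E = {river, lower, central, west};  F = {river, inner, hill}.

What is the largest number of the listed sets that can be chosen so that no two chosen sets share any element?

2

B, D are pairwise disjoint (B={river,outer,hill}; D={lake,inner}).
Every remaining set overlaps one of these, and no 3 of the listed sets are pairwise disjoint, so 2 is the maximum.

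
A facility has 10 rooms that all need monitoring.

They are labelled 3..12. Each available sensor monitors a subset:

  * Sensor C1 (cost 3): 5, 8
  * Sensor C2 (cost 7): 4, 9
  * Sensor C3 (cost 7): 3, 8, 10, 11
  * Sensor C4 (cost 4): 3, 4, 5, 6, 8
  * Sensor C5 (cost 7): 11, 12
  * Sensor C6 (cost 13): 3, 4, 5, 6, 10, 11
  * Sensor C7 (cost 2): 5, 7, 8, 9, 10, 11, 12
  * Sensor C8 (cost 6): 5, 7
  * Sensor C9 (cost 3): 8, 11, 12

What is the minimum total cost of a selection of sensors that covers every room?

C4, C7 together cover every room (C4 ∪ C7 = {3, 4, 5, 6, 7, 8, 9, 10, 11, 12}); total cost 4 + 2 = 6.
No covering selection has total cost below 6.

6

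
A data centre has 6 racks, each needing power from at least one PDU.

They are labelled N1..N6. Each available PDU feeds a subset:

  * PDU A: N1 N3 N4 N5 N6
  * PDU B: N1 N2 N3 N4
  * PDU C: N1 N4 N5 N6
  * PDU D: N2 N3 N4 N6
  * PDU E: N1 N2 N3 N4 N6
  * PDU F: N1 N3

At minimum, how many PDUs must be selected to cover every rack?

Take {C, E}. Their union is {N1, N2, N3, N4, N5, N6}, which is all 6 racks.
No single PDU has all 6 racks (the largest, A, has 5), so 2 is optimal.

2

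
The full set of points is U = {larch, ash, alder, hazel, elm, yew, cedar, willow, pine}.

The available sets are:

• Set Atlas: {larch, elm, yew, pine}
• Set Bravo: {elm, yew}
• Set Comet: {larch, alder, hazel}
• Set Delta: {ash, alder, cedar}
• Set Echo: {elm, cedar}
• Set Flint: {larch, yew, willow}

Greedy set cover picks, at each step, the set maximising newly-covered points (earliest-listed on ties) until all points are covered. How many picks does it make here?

Greedy: pick Atlas (covers 4 new) → pick Delta (covers 3 new) → pick Comet (covers 1 new) → pick Flint (covers 1 new). Total picks: 4.

4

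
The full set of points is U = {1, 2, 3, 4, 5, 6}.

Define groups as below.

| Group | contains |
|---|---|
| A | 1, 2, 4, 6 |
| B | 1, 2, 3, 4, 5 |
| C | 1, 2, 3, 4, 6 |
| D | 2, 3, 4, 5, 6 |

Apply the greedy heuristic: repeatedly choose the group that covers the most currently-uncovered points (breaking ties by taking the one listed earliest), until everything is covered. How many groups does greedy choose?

Greedy: pick B (covers 5 new) → pick A (covers 1 new). Total picks: 2.

2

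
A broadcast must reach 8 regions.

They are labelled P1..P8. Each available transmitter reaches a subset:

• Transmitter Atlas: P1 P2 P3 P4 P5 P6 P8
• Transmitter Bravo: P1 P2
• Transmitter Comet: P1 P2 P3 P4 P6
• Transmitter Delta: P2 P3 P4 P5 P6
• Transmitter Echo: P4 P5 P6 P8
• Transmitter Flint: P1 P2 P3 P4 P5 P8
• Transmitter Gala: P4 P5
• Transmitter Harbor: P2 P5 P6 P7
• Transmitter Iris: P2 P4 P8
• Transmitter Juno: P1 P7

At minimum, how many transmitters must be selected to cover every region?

2

Atlas and Harbor together: Atlas ∪ Harbor = {P1, P2, P3, P4, P5, P6, P7, P8} — every region is covered.
No single transmitter has all 8 regions (the largest, Atlas, has 7), so 2 is optimal.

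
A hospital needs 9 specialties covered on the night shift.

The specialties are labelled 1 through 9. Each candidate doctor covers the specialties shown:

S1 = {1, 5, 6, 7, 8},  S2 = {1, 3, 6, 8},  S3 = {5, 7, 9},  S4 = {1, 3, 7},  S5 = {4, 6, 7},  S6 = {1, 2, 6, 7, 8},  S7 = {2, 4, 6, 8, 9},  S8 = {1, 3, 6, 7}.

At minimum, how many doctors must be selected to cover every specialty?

Take {S1, S2, S7}. Their union is {1, 2, 3, 4, 5, 6, 7, 8, 9}, which is all 9 specialties.
No 2 of the 8 doctors cover everything (all 28 combinations miss at least one specialty), so 3 is optimal.

3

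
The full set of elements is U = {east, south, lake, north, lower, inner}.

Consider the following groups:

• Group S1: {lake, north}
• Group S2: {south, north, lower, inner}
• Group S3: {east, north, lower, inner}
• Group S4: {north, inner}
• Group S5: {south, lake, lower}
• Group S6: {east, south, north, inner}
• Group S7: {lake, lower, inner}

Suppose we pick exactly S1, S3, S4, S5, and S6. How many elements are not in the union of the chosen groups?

0

Union of S1, S3, S4, S5, S6 = {east, south, lake, north, lower, inner} — that's every element, so 0 are uncovered.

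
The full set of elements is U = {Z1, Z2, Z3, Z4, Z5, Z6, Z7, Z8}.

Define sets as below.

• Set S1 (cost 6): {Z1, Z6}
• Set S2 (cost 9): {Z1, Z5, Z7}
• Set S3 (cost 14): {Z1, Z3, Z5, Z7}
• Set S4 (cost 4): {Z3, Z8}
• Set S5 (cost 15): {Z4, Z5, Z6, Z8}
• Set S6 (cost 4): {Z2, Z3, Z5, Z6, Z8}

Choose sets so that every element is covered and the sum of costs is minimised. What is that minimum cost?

S2, S5, S6 together cover every element (S2 ∪ S5 ∪ S6 = {Z1, Z2, Z3, Z4, Z5, Z6, Z7, Z8}); total cost 9 + 15 + 4 = 28.
No covering selection has total cost below 28.

28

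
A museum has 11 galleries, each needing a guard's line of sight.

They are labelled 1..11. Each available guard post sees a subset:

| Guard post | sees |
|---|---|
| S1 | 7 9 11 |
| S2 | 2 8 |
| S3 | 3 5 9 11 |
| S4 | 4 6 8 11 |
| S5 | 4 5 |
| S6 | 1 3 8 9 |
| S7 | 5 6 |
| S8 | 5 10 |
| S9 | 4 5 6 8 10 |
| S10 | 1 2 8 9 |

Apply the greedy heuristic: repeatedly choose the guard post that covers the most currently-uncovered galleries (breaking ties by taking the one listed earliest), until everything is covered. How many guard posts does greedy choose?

4

Greedy: pick S9 (covers 5 new) → pick S1 (covers 3 new) → pick S6 (covers 2 new) → pick S2 (covers 1 new). Total picks: 4.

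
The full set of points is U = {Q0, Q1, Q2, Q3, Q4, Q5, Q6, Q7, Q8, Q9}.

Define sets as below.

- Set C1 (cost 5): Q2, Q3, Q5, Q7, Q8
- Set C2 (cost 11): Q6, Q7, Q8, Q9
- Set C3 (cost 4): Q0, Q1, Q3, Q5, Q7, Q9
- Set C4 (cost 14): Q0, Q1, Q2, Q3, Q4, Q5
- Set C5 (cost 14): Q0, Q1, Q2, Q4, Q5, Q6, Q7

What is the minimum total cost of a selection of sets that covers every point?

23

C1, C3, C5 together cover every point (C1 ∪ C3 ∪ C5 = {Q0, Q1, Q2, Q3, Q4, Q5, Q6, Q7, Q8, Q9}); total cost 5 + 4 + 14 = 23.
No covering selection has total cost below 23.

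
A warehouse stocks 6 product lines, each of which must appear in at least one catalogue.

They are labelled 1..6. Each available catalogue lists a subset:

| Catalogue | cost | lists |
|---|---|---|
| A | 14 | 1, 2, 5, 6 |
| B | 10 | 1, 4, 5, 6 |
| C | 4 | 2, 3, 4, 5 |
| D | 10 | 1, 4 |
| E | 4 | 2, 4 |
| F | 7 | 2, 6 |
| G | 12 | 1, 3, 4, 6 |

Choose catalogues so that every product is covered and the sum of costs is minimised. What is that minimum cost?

B, C together cover every product (B ∪ C = {1, 2, 3, 4, 5, 6}); total cost 10 + 4 = 14.
No covering selection has total cost below 14.

14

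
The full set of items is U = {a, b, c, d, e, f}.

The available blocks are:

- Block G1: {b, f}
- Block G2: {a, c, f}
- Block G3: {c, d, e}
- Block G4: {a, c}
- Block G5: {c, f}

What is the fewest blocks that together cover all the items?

3

G1 and G2 and G3 together: G1 ∪ G2 ∪ G3 = {a, b, c, d, e, f} — every item is covered.
Only G1 contains b, so G1 is forced; the remaining 4 items need at least 2 more blocks (each remaining block adds at most 3) — so at least 3 blocks are needed, and 3 is optimal.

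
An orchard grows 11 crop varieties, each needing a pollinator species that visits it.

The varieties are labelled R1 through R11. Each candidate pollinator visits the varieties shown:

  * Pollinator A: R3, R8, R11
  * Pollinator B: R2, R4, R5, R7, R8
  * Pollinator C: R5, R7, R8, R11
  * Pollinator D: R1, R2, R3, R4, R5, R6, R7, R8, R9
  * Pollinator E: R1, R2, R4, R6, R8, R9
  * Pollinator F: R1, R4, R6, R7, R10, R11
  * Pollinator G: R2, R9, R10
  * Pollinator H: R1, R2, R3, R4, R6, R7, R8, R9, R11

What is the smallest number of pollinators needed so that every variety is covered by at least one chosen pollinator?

Take {D, F}. Their union is {R1, R2, R3, R4, R5, R6, R7, R8, R9, R10, R11}, which is all 11 varieties.
No single pollinator has all 11 varieties (the largest, D, has 9), so 2 is optimal.

2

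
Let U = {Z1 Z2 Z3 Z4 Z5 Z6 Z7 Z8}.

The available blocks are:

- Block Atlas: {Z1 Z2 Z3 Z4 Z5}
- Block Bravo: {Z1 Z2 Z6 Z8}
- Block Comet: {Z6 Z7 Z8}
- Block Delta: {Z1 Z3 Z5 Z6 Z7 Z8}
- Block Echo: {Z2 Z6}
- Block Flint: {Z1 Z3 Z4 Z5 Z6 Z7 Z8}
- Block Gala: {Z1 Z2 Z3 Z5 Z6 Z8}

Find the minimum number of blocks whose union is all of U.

2

Take {Atlas, Comet}. Their union is {Z1, Z2, Z3, Z4, Z5, Z6, Z7, Z8}, which is all 8 items.
No single block has all 8 items (the largest, Flint, has 7), so 2 is optimal.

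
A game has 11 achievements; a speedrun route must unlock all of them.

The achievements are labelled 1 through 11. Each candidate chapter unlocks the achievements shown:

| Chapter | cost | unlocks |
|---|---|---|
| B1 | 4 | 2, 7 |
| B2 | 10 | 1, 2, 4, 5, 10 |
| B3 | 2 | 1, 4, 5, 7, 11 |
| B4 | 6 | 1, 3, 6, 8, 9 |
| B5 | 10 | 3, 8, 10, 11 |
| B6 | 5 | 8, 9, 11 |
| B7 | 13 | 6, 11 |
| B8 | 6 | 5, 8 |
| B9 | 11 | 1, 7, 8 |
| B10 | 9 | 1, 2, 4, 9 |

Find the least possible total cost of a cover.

18

B2, B3, B4 together cover every achievement (B2 ∪ B3 ∪ B4 = {1, 2, 3, 4, 5, 6, 7, 8, 9, 10, 11}); total cost 10 + 2 + 6 = 18.
The greedy pick B3, B4, B1, B2 costs 22; no covering selection beats 18.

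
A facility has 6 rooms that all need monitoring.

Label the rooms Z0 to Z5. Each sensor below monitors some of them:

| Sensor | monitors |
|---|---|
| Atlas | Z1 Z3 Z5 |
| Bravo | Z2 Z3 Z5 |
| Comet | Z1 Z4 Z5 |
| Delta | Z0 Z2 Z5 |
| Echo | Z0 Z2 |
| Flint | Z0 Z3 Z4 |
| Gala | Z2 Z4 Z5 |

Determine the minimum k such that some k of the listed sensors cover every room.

3

Atlas and Delta and Flint together: Atlas ∪ Delta ∪ Flint = {Z0, Z1, Z2, Z3, Z4, Z5} — every room is covered.
No 2 of the 7 sensors cover everything (all 21 combinations miss at least one room), so 3 is optimal.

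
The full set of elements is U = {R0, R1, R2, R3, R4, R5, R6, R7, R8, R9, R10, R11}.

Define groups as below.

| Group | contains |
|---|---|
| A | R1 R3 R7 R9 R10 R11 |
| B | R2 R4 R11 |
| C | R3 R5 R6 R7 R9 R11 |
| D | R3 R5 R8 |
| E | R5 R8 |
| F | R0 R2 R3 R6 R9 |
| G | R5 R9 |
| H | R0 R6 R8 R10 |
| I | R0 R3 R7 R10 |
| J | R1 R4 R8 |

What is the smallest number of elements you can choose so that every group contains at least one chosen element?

4

Take T = {R2, R4, R5, R10}. Each listed group contains at least one of these, so T is a hitting set of size 4.
No choice of 3 elements meets every group, so 4 is the minimum.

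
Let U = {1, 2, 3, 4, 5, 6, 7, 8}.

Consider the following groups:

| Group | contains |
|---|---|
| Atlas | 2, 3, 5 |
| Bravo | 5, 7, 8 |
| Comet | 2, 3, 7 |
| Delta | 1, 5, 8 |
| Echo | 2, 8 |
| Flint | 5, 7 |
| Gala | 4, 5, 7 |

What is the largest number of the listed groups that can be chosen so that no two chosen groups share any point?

2

Echo, Gala are pairwise disjoint (Echo={2,8}; Gala={4,5,7}).
Every remaining group overlaps one of these, and no 3 of the listed groups are pairwise disjoint, so 2 is the maximum.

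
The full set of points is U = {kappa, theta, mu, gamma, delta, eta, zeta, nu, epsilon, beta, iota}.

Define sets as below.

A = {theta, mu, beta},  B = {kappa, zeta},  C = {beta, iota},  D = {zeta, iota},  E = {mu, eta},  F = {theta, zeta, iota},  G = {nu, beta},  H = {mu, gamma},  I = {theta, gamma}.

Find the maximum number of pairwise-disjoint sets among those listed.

4

D, E, G, I are pairwise disjoint (D={zeta,iota}; E={mu,eta}; G={nu,beta}; I={theta,gamma}).
Every remaining set overlaps one of these, and no 5 of the listed sets are pairwise disjoint, so 4 is the maximum.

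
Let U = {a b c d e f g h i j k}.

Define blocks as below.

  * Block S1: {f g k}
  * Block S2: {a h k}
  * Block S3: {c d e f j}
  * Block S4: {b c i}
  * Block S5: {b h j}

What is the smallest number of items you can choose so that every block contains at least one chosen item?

Take T = {a, b, f}. Each listed block contains at least one of these, so T is a hitting set of size 3.
No choice of 2 items meets every block, so 3 is the minimum.

3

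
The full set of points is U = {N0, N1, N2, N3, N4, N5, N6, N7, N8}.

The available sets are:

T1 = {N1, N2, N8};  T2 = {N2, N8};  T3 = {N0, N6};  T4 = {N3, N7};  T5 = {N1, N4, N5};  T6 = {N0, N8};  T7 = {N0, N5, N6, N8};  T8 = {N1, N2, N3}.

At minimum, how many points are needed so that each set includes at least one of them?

H = {N0, N3, N5, N8} meets every set (each contains at least one member of H), and |H| = 4.
The sets T2, T3, T4, T5 are pairwise disjoint, so any hitting set needs a separate point for each — at least 4. Hence 4 is optimal.

4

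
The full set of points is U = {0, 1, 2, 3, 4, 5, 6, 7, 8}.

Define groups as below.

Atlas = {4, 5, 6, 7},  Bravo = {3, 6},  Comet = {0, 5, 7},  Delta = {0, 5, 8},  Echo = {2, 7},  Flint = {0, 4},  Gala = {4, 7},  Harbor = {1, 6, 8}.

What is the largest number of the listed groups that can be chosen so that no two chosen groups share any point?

Echo, Flint, Harbor are pairwise disjoint (Echo={2,7}; Flint={0,4}; Harbor={1,6,8}).
Every remaining group overlaps one of these, and no 4 of the listed groups are pairwise disjoint, so 3 is the maximum.

3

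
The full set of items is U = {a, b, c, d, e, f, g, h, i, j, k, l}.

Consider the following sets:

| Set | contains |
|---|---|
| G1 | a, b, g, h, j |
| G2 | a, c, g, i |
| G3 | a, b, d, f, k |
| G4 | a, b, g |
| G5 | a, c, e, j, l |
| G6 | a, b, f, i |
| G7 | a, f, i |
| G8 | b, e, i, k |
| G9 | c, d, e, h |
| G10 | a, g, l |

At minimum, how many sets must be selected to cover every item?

G1, G2, G3, and G5 cover everything between them: the union {a, b, c, d, e, f, g, h, i, j, k, l} is all of U.
No 3 of the 10 sets cover everything (all 120 combinations miss at least one item), so 4 is optimal.

4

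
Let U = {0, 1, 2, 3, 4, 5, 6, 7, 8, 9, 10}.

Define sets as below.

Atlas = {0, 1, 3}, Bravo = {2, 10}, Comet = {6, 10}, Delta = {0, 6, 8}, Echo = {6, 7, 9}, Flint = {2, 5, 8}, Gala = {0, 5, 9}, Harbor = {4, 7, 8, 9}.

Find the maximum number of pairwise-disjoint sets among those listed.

3

Atlas, Comet, Harbor are pairwise disjoint (Atlas={0,1,3}; Comet={6,10}; Harbor={4,7,8,9}).
Every remaining set overlaps one of these, and no 4 of the listed sets are pairwise disjoint, so 3 is the maximum.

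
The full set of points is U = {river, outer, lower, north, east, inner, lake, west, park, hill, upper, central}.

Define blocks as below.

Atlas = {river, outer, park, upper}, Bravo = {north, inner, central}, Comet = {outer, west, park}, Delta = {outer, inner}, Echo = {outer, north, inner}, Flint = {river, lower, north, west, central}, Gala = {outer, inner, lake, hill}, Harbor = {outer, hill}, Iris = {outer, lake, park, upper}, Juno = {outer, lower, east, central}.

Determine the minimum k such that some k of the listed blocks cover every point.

Atlas and Flint and Gala and Juno together: Atlas ∪ Flint ∪ Gala ∪ Juno = {river, outer, lower, north, east, inner, lake, west, park, hill, upper, central} — every point is covered.
Only Juno contains east, so Juno is forced; the remaining 8 points need at least 3 more blocks (each remaining block adds at most 3) — so at least 4 blocks are needed, and 4 is optimal.

4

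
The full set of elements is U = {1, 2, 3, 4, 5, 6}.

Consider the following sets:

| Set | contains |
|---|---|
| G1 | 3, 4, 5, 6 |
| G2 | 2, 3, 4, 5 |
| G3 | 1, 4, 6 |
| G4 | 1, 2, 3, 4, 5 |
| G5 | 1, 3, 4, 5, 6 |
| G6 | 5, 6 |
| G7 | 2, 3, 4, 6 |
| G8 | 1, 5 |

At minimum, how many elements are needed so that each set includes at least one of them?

H = {5, 6} meets every set (each contains at least one member of H), and |H| = 2.
The sets G7, G8 are pairwise disjoint, so any hitting set needs a separate element for each — at least 2. Hence 2 is optimal.

2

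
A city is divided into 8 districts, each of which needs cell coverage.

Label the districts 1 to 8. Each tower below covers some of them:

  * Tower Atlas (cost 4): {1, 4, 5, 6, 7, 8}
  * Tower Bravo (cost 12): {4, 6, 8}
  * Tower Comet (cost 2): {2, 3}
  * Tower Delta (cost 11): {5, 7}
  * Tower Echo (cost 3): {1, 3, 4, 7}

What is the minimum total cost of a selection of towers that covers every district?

Atlas, Comet together cover every district (Atlas ∪ Comet = {1, 2, 3, 4, 5, 6, 7, 8}); total cost 4 + 2 = 6.
No covering selection has total cost below 6.

6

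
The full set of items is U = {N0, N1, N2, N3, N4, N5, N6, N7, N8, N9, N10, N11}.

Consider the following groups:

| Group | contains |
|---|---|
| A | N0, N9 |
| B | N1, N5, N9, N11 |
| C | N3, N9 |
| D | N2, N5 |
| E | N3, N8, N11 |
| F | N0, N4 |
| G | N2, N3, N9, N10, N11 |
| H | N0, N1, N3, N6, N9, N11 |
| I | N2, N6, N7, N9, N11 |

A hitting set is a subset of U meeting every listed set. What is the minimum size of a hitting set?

The 4 items {N2, N4, N8, N9} hit every group.
No choice of 3 items meets every group, so 4 is the minimum.

4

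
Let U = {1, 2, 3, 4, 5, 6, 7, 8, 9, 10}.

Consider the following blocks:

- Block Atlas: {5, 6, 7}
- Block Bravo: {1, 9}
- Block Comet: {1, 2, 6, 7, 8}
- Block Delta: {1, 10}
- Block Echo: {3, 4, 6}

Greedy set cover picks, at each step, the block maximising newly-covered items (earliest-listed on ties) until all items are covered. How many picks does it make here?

Greedy: pick Comet (covers 5 new) → pick Echo (covers 2 new) → pick Atlas (covers 1 new) → pick Bravo (covers 1 new) → pick Delta (covers 1 new). Total picks: 5.

5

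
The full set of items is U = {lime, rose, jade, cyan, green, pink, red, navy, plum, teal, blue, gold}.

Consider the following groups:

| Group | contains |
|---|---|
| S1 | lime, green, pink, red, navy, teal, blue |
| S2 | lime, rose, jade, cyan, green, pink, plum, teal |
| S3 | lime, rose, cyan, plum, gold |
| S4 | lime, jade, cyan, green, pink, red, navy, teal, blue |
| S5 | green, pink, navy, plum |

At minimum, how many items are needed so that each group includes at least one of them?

The 2 items {pink, plum} hit every group.
No single item lies in every group, so at least 2 are needed and 2 is optimal.

2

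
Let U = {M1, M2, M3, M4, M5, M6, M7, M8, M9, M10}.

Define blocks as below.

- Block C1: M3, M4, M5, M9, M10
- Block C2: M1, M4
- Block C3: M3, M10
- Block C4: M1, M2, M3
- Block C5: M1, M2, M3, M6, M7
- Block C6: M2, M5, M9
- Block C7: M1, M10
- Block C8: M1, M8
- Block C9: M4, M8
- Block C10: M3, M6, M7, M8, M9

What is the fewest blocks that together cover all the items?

Take {C1, C4, C10}. Their union is {M1, M2, M3, M4, M5, M6, M7, M8, M9, M10}, which is all 10 items.
No 2 of the 10 blocks cover everything (all 45 combinations miss at least one item), so 3 is optimal.

3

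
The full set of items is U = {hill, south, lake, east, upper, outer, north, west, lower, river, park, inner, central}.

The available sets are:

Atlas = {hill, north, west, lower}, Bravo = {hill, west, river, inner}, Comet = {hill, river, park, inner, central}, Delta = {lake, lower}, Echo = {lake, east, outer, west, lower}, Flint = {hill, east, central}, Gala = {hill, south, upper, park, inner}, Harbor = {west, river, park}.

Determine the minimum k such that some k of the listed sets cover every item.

Atlas, Comet, Echo, and Gala cover everything between them: the union {hill, south, lake, east, upper, outer, north, west, lower, river, park, inner, central} is all of U.
Only Atlas contains north, so Atlas is forced; the remaining 9 items need at least 3 more sets (each remaining set adds at most 4) — so at least 4 sets are needed, and 4 is optimal.

4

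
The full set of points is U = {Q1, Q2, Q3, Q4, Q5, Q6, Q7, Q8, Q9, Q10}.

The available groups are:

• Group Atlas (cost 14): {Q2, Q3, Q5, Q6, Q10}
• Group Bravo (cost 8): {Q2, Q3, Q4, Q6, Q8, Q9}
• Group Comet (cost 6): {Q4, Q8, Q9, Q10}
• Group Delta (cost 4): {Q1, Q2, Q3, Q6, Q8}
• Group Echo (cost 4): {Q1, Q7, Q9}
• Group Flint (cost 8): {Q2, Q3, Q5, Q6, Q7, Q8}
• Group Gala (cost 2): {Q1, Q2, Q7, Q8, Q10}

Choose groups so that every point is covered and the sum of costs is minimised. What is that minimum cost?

Comet, Flint, Gala together cover every point (Comet ∪ Flint ∪ Gala = {Q1, Q2, Q3, Q4, Q5, Q6, Q7, Q8, Q9, Q10}); total cost 6 + 8 + 2 = 16.
The greedy pick Gala, Bravo, Flint costs 18; no covering selection beats 16.

16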